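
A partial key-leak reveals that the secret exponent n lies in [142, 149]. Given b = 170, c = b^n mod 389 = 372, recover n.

Compute 170^142 mod 389 = 384, then multiply by 170 repeatedly:
  170^142=384  170^143=317  170^144=208  170^145=350  170^146=372
Found 372 at exponent 146.

146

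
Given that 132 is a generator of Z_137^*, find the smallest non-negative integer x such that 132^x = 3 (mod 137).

39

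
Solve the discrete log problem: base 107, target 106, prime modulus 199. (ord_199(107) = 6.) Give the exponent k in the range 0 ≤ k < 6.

2

Successive powers of 107 modulo 199:
  107^0=1  107^1=107  107^2=106
So 107^2 ≡ 106 (mod 199), giving k = 2.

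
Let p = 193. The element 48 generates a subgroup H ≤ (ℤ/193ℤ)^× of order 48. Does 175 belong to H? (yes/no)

no

175 ∈ ⟨48⟩ iff 175^48 ≡ 1 (mod 193), since |⟨48⟩| = 48.
175^48 mod 193 = 192.
Since 192 ≠ 1, 175 does not lie in the subgroup.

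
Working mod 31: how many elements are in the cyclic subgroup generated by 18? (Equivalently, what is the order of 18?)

15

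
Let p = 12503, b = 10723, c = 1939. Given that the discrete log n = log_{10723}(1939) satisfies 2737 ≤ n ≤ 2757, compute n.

2748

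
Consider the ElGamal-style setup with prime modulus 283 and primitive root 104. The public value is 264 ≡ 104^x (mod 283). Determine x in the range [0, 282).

252

Baby-step giant-step with m = ceil(sqrt(282)) = 17.
Baby table (104^j mod 283 for j=0..16):
  0:1  1:104  2:62  3:222  4:165  5:180  6:42  7:123
  8:57  9:268  10:138  11:202  12:66  13:72  14:130  15:219
  16:136
Giant step factor: 104^(-17) ≡ 47 (mod 283).
Scan 264·47^i mod 283 for i = 0, 1, …:
  i=0: 264   i=1: 239   i=2: 196   i=3: 156
  i=4: 257   i=5: 193   i=6: 15   i=7: 139
  i=8: 24   i=9: 279     …   i=13: 69
  i=14: 130
Match at i=14, j=14: x = 14·17 + 14 = 252.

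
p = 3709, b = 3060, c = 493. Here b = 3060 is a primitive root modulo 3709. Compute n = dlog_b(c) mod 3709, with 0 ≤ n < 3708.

3156

Baby-step giant-step with m = ceil(sqrt(3708)) = 61.
Baby table (3060^j mod 3709 for j=0..60):
  0:1  1:3060  2:2084  3:1269  4:3526  5:79  6:655  7:1440
  8:108  9:379  10:2532  11:3528  12:2490  13:1114  14:269  15:3451
  16:537  17:133  18:2699  19:2706  20:1872  21:1624  22:3089  23:1808
  24:2361  25:3237  26:2190  27:2946  28:1890  29:1069  30:3511  31:2396
  32:2776  33:950  34:2853  35:2903  36:125  37:473  38:870  39:2847
  40:3088  41:2457  42:277  43:1968  44:2373  45:2867  46:1235  47:3338
  48:3403  49:2017  50:244  51:1131  52:363  53:1789  54:3565  55:731
  56:333  57:2714  58:389  59:3460  60:2114
Giant step factor: 3060^(-61) ≡ 2275 (mod 3709).
Scan 493·2275^i mod 3709 for i = 0, 1, …:
  i=0: 493   i=1: 1457   i=2: 2538   i=3: 2746
  i=4: 1194   i=5: 1362   i=6: 1535   i=7: 1956
  i=8: 2809   i=9: 3577     …   i=50: 3363
  i=51: 2867
Match at i=51, j=45: n = 51·61 + 45 = 3156.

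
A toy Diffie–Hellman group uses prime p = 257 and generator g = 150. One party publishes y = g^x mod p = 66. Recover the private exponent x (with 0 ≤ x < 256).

Baby-step giant-step with m = ceil(sqrt(256)) = 16.
Baby table (150^j mod 257 for j=0..15):
  0:1  1:150  2:141  3:76  4:92  5:179  6:122  7:53
  8:240  9:20  10:173  11:250  12:235  13:41  14:239  15:127
Giant step factor: 150^(-16) ≡ 249 (mod 257).
Scan 66·249^i mod 257 for i = 0, 1, …:
  i=0: 66   i=1: 243   i=2: 112   i=3: 132
  i=4: 229   i=5: 224   i=6: 7   i=7: 201
  i=8: 191   i=9: 14     …   i=13: 33
  i=14: 250
Match at i=14, j=11: x = 14·16 + 11 = 235.

235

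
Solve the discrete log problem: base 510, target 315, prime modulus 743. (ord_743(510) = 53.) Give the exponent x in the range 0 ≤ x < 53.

22

Successive powers of 510 modulo 743:
  510^0=1  510^1=510  510^2=50  510^3=238  510^4=271  510^5=12
  510^6=176  510^7=600  510^8=627  510^9=280  510^10=144  510^11=626
  510^12=513  510^13=94  510^14=388  510^15=242  510^16=82  510^17=212
  510^18=385  510^19=198  510^20=675  510^21=241  510^22=315
So 510^22 ≡ 315 (mod 743), giving x = 22.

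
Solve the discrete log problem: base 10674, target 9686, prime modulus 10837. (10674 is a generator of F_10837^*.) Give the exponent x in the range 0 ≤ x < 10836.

9526

Baby-step giant-step with m = ceil(sqrt(10836)) = 105.
Baby table (10674^j mod 10837 for j=0..104):
  0:1  1:10674  2:4895  3:4053  4:418  5:7725  6:8754  7:3582
  8:1332  9:10461  10:7103  11:1770  12:4089  13:5387  14:10553  15:2944
  16:7793  17:8507  18:495  19:6011  20:6374  21:1390  22:1007  23:9251
  24:9267  25:6659  26:9120  27:8946  28:4797  29:9190  30:8373  31:663
  32:301  33:5122  34:10400  35:6209  36:6611  37:6107  38:1563  39:5319
  40:10800  41:6031  42:3114  43:1757  44:6208  45:6774  46:1212  47:8347
  48:4901  49:3075  50:8114  51:10369  52:425  53:6584  54:10508  55:10279
  56:4258  57:10351  58:3359  59:5170  60:2576  61:2755  62:6089  63:4497
  64:3905  65:2868  66:9344  67:4945  68:6740  69:6754  70:4472  71:7980
  72:10537  73:5552  74:5332  75:8681  76:4644  77:1618  78:7191  79:9100
  80:1369  81:4430  82:3989  83:13  84:8718  85:9450  86:9341  87:5434
  88:2892  89:5432  90:3218  91:6479  92:5949  93:5643  94:1336  95:9809
  96:5009  97:7145  98:5761  99:3776  100:2221  101:6435  102:2284  103:7003
  104:7233
Giant step factor: 10674^(-105) ≡ 4505 (mod 10837).
Scan 9686·4505^i mod 10837 for i = 0, 1, …:
  i=0: 9686   i=1: 5668   i=2: 2368   i=3: 4232
  i=4: 2877   i=5: 10670   i=6: 6255   i=7: 2575
  i=8: 4785   i=9: 1632     …   i=89: 9871
  i=90: 4644
Match at i=90, j=76: x = 90·105 + 76 = 9526.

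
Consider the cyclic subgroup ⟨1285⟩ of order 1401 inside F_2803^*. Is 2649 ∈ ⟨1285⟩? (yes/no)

no

2649 ∈ ⟨1285⟩ iff 2649^1401 ≡ 1 (mod 2803), since |⟨1285⟩| = 1401.
2649^1401 mod 2803 = 2802.
Since 2802 ≠ 1, 2649 does not lie in the subgroup.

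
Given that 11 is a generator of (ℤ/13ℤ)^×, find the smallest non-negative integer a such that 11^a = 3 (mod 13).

Successive powers of 11 modulo 13:
  11^0=1  11^1=11  11^2=4  11^3=5  11^4=3
So 11^4 ≡ 3 (mod 13), giving a = 4.

4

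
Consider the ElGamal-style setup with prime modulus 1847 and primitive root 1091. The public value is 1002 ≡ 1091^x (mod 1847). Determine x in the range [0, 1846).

Baby-step giant-step with m = ceil(sqrt(1846)) = 43.
Baby table (1091^j mod 1847 for j=0..42):
  0:1  1:1091  2:813  3:423  4:1590  5:357  6:1617  7:262
  8:1404  9:601  10:6  11:1005  12:1184  13:691  14:305  15:295
  16:467  17:1572  18:1036  19:1759  20:36  21:489  22:1563  23:452
  24:1830  25:1770  26:955  27:197  28:675  29:1319  30:216  31:1087
  32:143  33:865  34:1745  35:1385  36:189  37:1182  38:356  39:526
  40:1296  41:981  42:858
Giant step factor: 1091^(-43) ≡ 1305 (mod 1847).
Scan 1002·1305^i mod 1847 for i = 0, 1, …:
  i=0: 1002   i=1: 1781   i=2: 679   i=3: 1382
  i=4: 838   i=5: 166   i=6: 531   i=7: 330
  i=8: 299   i=9: 478   i=10: 1351   i=11: 1017
  i=12: 1039   i=13: 197
Match at i=13, j=27: x = 13·43 + 27 = 586.

586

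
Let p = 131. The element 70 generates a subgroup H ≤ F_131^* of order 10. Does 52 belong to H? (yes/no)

⟨70⟩ has order 10; its elements mod 131 are {1, 42, 53, 58, 61, 70, 73, 78, 89, 130}.
52 is not in this set.

no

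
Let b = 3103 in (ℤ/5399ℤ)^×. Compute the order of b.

5398

The order of 3103 must divide p − 1 = 5398 = 2 · 2699.
Divisors: 1, 2, 2699, 5398.
Check each in increasing order: 3103^1 ≡ 3103;  3103^2 ≡ 2192;  3103^2699 ≡ 5398;  3103^5398 ≡ 1.
Smallest exponent giving 1 is 5398.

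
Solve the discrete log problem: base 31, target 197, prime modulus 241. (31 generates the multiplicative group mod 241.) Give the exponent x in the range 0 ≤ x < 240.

75

Baby-step giant-step with m = ceil(sqrt(240)) = 16.
Baby table (31^j mod 241 for j=0..15):
  0:1  1:31  2:238  3:148  4:9  5:38  6:214  7:127
  8:81  9:101  10:239  11:179  12:6  13:186  14:223  15:165
Giant step factor: 31^(-16) ≡ 183 (mod 241).
Scan 197·183^i mod 241 for i = 0, 1, …:
  i=0: 197   i=1: 142   i=2: 199   i=3: 26
  i=4: 179
Match at i=4, j=11: x = 4·16 + 11 = 75.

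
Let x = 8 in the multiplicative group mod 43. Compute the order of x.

14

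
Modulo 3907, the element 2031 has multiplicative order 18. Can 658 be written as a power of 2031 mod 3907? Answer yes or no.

⟨2031⟩ has order 18; its elements mod 3907 are {1, 62, 63, 731, 831, 898, 978, 1562, 1876, 2031, 2345, 2929, 3009, 3076, 3176, 3844, 3845, 3906}.
658 is not in this set.

no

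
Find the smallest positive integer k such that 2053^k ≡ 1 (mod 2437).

2436

The order of 2053 must divide p − 1 = 2436 = 2^2 · 3 · 7 · 29.
Divisors: 1, 2, 3, 4, 6, 7, 12, 14, 21, 28, 29, 42, 58, 84, 87, 116, 174, 203, 348, 406, 609, 812, 1218, 2436.
Check each in increasing order: 2053^1 ≡ 2053;  2053^2 ≡ 1236;  2053^3 ≡ 591;  2053^4 ≡ 2134;  2053^6 ≡ 790;  2053^7 ≡ 1265;  2053^12 ≡ 228;  2053^14 ≡ 1553;  2053^21 ≡ 323;  2053^28 ≡ 1616;  2053^29 ≡ 891;  2053^42 ≡ 1975;  2053^58 ≡ 1856;  2053^84 ≡ 1425;  2053^87 ≡ 1410;  2053^116 ≡ 1255;  2053^174 ≡ 1945;  2053^203 ≡ 288;  2053^348 ≡ 801;  2053^406 ≡ 86;  2053^609 ≡ 398;  2053^812 ≡ 85;  2053^1218 ≡ 2436;  2053^2436 ≡ 1.
Smallest exponent giving 1 is 2436.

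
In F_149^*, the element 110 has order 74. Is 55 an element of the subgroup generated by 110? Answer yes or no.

no

55 ∈ ⟨110⟩ iff 55^74 ≡ 1 (mod 149), since |⟨110⟩| = 74.
55^74 mod 149 = 148.
Since 148 ≠ 1, 55 does not lie in the subgroup.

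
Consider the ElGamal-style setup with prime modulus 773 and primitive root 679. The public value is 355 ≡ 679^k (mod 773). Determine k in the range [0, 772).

464

Baby-step giant-step with m = ceil(sqrt(772)) = 28.
Baby table (679^j mod 773 for j=0..27):
  0:1  1:679  2:333  3:391  4:350  5:339  6:600  7:29
  8:366  9:381  10:517  11:101  12:555  13:394  14:68  15:565
  16:227  17:306  18:610  19:635  20:604  21:426  22:152  23:399
  24:371  25:684  26:636  27:510
Giant step factor: 679^(-28) ≡ 276 (mod 773).
Scan 355·276^i mod 773 for i = 0, 1, …:
  i=0: 355   i=1: 582   i=2: 621   i=3: 563
  i=4: 15   i=5: 275   i=6: 146   i=7: 100
  i=8: 545   i=9: 458     …   i=15: 687
  i=16: 227
Match at i=16, j=16: k = 16·28 + 16 = 464.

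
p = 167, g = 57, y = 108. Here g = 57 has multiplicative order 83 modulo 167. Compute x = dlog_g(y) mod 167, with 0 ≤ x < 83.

Baby-step giant-step with m = ceil(sqrt(83)) = 10.
Baby table (57^j mod 167 for j=0..9):
  0:1  1:57  2:76  3:157  4:98  5:75  6:100  7:22
  8:85  9:2
Giant step factor: 57^(-10) ≡ 63 (mod 167).
Scan 108·63^i mod 167 for i = 0, 1, …:
  i=0: 108   i=1: 124   i=2: 130   i=3: 7
  i=4: 107   i=5: 61   i=6: 2
Match at i=6, j=9: x = 6·10 + 9 = 69.

69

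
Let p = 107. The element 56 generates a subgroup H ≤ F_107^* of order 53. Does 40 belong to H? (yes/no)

yes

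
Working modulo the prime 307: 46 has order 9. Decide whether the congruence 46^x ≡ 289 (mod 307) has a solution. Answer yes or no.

yes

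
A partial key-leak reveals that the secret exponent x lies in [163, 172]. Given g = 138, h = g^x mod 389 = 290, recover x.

172

Compute 138^163 mod 389 = 229, then multiply by 138 repeatedly:
  138^163=229  138^164=93  138^165=386  138^166=364  138^167=51
  138^168=36  138^169=300  138^170=166  138^171=346  138^172=290
Found 290 at exponent 172.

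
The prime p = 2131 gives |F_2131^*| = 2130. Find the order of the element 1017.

213

The order of 1017 must divide p − 1 = 2130 = 2 · 3 · 5 · 71.
Divisors: 1, 2, 3, 5, 6, 10, 15, 30, 71, 142, 213, 355, 426, 710, 1065, 2130.
Check each in increasing order: 1017^1 ≡ 1017;  1017^2 ≡ 754;  1017^3 ≡ 1789;  1017^5 ≡ 2114;  1017^6 ≡ 1890;  1017^10 ≡ 289;  1017^15 ≡ 1480;  1017^30 ≡ 1863;  1017^71 ≡ 1662;  1017^142 ≡ 468;  1017^213 ≡ 1.
Smallest exponent giving 1 is 213.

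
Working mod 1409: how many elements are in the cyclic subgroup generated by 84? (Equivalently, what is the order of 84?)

The order of 84 must divide p − 1 = 1408 = 2^7 · 11.
Divisors: 1, 2, 4, 8, 11, 16, 22, 32, 44, 64, 88, 128, 176, 352, 704, 1408.
Check each in increasing order: 84^1 ≡ 84;  84^2 ≡ 11;  84^4 ≡ 121;  84^8 ≡ 551;  84^11 ≡ 475;  84^16 ≡ 666;  84^22 ≡ 185;  84^32 ≡ 1130;  84^44 ≡ 409;  84^64 ≡ 346;  84^88 ≡ 1019;  84^128 ≡ 1360;  84^176 ≡ 1337;  84^352 ≡ 957;  84^704 ≡ 1408;  84^1408 ≡ 1.
Smallest exponent giving 1 is 1408.

1408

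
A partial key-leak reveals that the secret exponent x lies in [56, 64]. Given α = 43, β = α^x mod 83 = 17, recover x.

62

Compute 43^56 mod 83 = 41, then multiply by 43 repeatedly:
  43^56=41  43^57=20  43^58=30  43^59=45  43^60=26
  43^61=39  43^62=17
Found 17 at exponent 62.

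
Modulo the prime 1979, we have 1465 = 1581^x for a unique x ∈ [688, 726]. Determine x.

Compute 1581^688 mod 1979 = 1110, then multiply by 1581 repeatedly:
  1581^688=1110  1581^689=1516  1581^690=227  1581^691=688  1581^692=1257
  1581^693=401  1581^694=701  1581^695=41  1581^696=1493  1581^697=1465
Found 1465 at exponent 697.

697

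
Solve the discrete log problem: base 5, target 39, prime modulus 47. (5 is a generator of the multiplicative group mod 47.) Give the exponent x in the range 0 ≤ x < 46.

31

Baby-step giant-step with m = ceil(sqrt(46)) = 7.
Baby table (5^j mod 47 for j=0..6):
  0:1  1:5  2:25  3:31  4:14  5:23  6:21
Giant step factor: 5^(-7) ≡ 30 (mod 47).
Scan 39·30^i mod 47 for i = 0, 1, …:
  i=0: 39   i=1: 42   i=2: 38   i=3: 12
  i=4: 31
Match at i=4, j=3: x = 4·7 + 3 = 31.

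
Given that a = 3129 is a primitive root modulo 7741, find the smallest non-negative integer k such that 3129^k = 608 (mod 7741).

7428

Baby-step giant-step with m = ceil(sqrt(7740)) = 88.
Baby table (3129^j mod 7741 for j=0..87):
  0:1  1:3129  2:6017  3:1081  4:7373  5:1937  6:7411  7:4724
  8:3827  9:7097  10:5325  11:3293  12:526  13:4762  14:6614  15:3513
  16:7698  17:4791  18:4463  19:7704  20:342  21:1860  22:6449  23:5875
  24:5741  25:4469  26:3255  27:5480  28:605  29:4241  30:2015  31:3761
  32:1849  33:2994  34:1616  35:1591  36:776  37:5171  38:1369  39:2828
  40:849  41:1358  42:7114  43:4331  44:4949  45:3421  46:6247  47:838
  48:5644  49:2855  50:181  51:1256  52:5337  53:2136  54:3061  55:2252
  56:2198  57:3534  58:3738  59:7292  60:3941  61:7717  62:2314  63:2671
  64:5020  65:1091  66:7699  67:179  68:2739  69:1044  70:7715  71:3797
  72:6119  73:2858  74:1827  75:3825  76:839  77:1032  78:1131  79:1262
  80:888  81:7274  82:1806  83:44  84:6079  85:1554  86:1118  87:7031
Giant step factor: 3129^(-88) ≡ 1508 (mod 7741).
Scan 608·1508^i mod 7741 for i = 0, 1, …:
  i=0: 608   i=1: 3426   i=2: 3161   i=3: 6073
  i=4: 481   i=5: 5435   i=6: 6002   i=7: 1787
  i=8: 928   i=9: 6044     …   i=83: 5565
  i=84: 776
Match at i=84, j=36: k = 84·88 + 36 = 7428.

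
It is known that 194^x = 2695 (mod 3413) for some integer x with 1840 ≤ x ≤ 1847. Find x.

Compute 194^1840 mod 3413 = 2977, then multiply by 194 repeatedly:
  194^1840=2977  194^1841=741  194^1842=408  194^1843=653  194^1844=401
  194^1845=2708  194^1846=3163  194^1847=2695
Found 2695 at exponent 1847.

1847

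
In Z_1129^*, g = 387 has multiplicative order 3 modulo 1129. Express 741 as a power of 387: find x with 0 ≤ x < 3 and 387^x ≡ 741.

Successive powers of 387 modulo 1129:
  387^0=1  387^1=387  387^2=741
So 387^2 ≡ 741 (mod 1129), giving x = 2.

2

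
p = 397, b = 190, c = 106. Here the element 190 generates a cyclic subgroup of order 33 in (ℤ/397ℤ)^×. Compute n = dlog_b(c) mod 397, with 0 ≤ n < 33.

Successive powers of 190 modulo 397:
  190^0=1  190^1=190  190^2=370  190^3=31  190^4=332  190^5=354
  190^6=167  190^7=367  190^8=255  190^9=16  190^10=261  190^11=362
  190^12=99  190^13=151  190^14=106
So 190^14 ≡ 106 (mod 397), giving n = 14.

14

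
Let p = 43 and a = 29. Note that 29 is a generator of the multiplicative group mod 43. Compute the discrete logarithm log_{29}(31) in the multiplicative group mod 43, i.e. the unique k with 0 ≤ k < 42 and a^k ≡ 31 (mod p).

8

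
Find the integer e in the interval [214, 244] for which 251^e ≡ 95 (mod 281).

237

Compute 251^214 mod 281 = 56, then multiply by 251 repeatedly:
  251^214=56  251^215=6  251^216=101  251^217=61  251^218=137
  251^219=105  251^220=222  251^221=84  251^222=9  251^223=11
  251^224=232  251^225=65  251^226=17  251^227=52  251^228=126
  251^229=154  251^230=157  251^231=67  251^232=238  251^233=166
  251^234=78  251^235=189  251^236=231  251^237=95
Found 95 at exponent 237.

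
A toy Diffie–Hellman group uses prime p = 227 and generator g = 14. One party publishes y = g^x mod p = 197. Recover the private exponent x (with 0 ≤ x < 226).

Baby-step giant-step with m = ceil(sqrt(226)) = 16.
Baby table (14^j mod 227 for j=0..15):
  0:1  1:14  2:196  3:20  4:53  5:61  6:173  7:152
  8:85  9:55  10:89  11:111  12:192  13:191  14:177  15:208
Giant step factor: 14^(-16) ≡ 64 (mod 227).
Scan 197·64^i mod 227 for i = 0, 1, …:
  i=0: 197   i=1: 123   i=2: 154   i=3: 95
  i=4: 178   i=5: 42   i=6: 191
Match at i=6, j=13: x = 6·16 + 13 = 109.

109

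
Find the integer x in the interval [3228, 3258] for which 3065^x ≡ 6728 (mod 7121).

3244

Compute 3065^3228 mod 7121 = 5591, then multiply by 3065 repeatedly:
  3065^3228=5591  3065^3229=3289  3065^3230=4570  3065^3231=43  3065^3232=3617
  3065^3233=5829  3065^3234=6417  3065^3235=7024  3065^3236=1777  3065^3237=6061
  3065^3238=5397  3065^3239=6843  3065^3240=2450  3065^3241=3716  3065^3242=3061
  3065^3243=3608  3065^3244=6728
Found 6728 at exponent 3244.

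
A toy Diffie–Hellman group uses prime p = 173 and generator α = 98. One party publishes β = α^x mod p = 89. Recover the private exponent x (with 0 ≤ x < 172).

2

Baby-step giant-step with m = ceil(sqrt(172)) = 14.
Baby table (98^j mod 173 for j=0..13):
  0:1  1:98  2:89  3:72  4:136  5:7  6:167  7:104
  8:158  9:87  10:49  11:131  12:36  13:68
Giant step factor: 98^(-14) ≡ 25 (mod 173).
Scan 89·25^i mod 173 for i = 0, 1, …:
  i=0: 89
Match at i=0, j=2: x = 0·14 + 2 = 2.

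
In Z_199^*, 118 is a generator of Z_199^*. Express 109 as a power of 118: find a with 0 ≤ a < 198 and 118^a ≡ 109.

Baby-step giant-step with m = ceil(sqrt(198)) = 15.
Baby table (118^j mod 199 for j=0..14):
  0:1  1:118  2:193  3:88  4:36  5:69  6:182  7:183
  8:102  9:96  10:184  11:21  12:90  13:73  14:57
Giant step factor: 118^(-15) ≡ 194 (mod 199).
Scan 109·194^i mod 199 for i = 0, 1, …:
  i=0: 109   i=1: 52   i=2: 138   i=3: 106
  i=4: 67   i=5: 63   i=6: 83   i=7: 182
Match at i=7, j=6: a = 7·15 + 6 = 111.

111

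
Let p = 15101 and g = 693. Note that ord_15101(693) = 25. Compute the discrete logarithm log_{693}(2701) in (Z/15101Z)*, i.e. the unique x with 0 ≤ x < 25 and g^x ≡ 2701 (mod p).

14

Successive powers of 693 modulo 15101:
  693^0=1  693^1=693  693^2=12118  693^3=1618  693^4=3800  693^5=5826
  693^6=5451  693^7=2293  693^8=3444  693^9=734  693^10=10329  693^11=123
  693^12=9734  693^13=10616  693^14=2701
So 693^14 ≡ 2701 (mod 15101), giving x = 14.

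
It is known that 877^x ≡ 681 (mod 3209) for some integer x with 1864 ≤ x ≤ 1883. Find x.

1878

Compute 877^1864 mod 3209 = 3055, then multiply by 877 repeatedly:
  877^1864=3055  877^1865=2929  877^1866=1533  877^1867=3079  877^1868=1514
  877^1869=2461  877^1870=1849  877^1871=1028  877^1872=3036  877^1873=2311
  877^1874=1868  877^1875=1646  877^1876=2701  877^1877=535  877^1878=681
Found 681 at exponent 1878.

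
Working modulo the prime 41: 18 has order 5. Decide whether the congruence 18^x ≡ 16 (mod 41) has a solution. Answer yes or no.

⟨18⟩ has order 5; its elements mod 41 are {1, 10, 16, 18, 37}.
16 is in this set.

yes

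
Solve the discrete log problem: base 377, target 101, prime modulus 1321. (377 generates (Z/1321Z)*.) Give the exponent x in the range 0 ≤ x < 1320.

895

Baby-step giant-step with m = ceil(sqrt(1320)) = 37.
Baby table (377^j mod 1321 for j=0..36):
  0:1  1:377  2:782  3:231  4:1222  5:986  6:521  7:909
  8:554  9:140  10:1261  11:1158  12:636  13:671  14:656  15:285
  16:444  17:942  18:1106  19:847  20:958  21:533  22:149  23:691
  24:270  25:73  26:1101  27:283  28:1011  29:699  30:644  31:1045
  32:307  33:812  34:973  35:904  36:1311
Giant step factor: 377^(-37) ≡ 1013 (mod 1321).
Scan 101·1013^i mod 1321 for i = 0, 1, …:
  i=0: 101   i=1: 596   i=2: 51   i=3: 144
  i=4: 562   i=5: 1276   i=6: 650   i=7: 592
  i=8: 1283   i=9: 1136     …   i=23: 1065
  i=24: 909
Match at i=24, j=7: x = 24·37 + 7 = 895.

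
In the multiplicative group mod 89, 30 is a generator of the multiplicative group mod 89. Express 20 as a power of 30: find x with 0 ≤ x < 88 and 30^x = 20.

74

Baby-step giant-step with m = ceil(sqrt(88)) = 10.
Baby table (30^j mod 89 for j=0..9):
  0:1  1:30  2:10  3:33  4:11  5:63  6:21  7:7
  8:32  9:70
Giant step factor: 30^(-10) ≡ 42 (mod 89).
Scan 20·42^i mod 89 for i = 0, 1, …:
  i=0: 20   i=1: 39   i=2: 36   i=3: 88
  i=4: 47   i=5: 16   i=6: 49   i=7: 11
Match at i=7, j=4: x = 7·10 + 4 = 74.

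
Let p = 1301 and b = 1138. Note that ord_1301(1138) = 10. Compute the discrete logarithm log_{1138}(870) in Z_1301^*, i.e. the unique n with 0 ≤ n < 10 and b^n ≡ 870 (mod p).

4

Successive powers of 1138 modulo 1301:
  1138^0=1  1138^1=1138  1138^2=549  1138^3=282  1138^4=870
So 1138^4 ≡ 870 (mod 1301), giving n = 4.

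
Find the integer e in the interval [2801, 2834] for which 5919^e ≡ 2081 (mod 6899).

2828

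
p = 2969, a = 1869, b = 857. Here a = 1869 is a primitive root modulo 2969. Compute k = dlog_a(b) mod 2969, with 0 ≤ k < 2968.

Baby-step giant-step with m = ceil(sqrt(2968)) = 55.
Baby table (1869^j mod 2969 for j=0..54):
  0:1  1:1869  2:1617  3:2700  4:1969  5:1470  6:1105  7:1790
  8:2416  9:2624  10:2437  11:307  12:766  13:596  14:549  15:1776
  16:2  17:769  18:265  19:2431  20:969  21:2940  22:2210  23:611
  24:1863  25:2279  26:1905  27:614  28:1532  29:1192  30:1098  31:583
  32:4  33:1538  34:530  35:1893  36:1938  37:2911  38:1451  39:1222
  40:757  41:1589  42:841  43:1228  44:95  45:2384  46:2196  47:1166
  48:8  49:107  50:1060  51:817  52:907  53:2853  54:2902
Giant step factor: 1869^(-55) ≡ 164 (mod 2969).
Scan 857·164^i mod 2969 for i = 0, 1, …:
  i=0: 857   i=1: 1005   i=2: 1525   i=3: 704
  i=4: 2634   i=5: 1471   i=6: 755   i=7: 2091
  i=8: 1489   i=9: 738   i=10: 2272   i=11: 1483
  i=12: 2723   i=13: 1222
Match at i=13, j=39: k = 13·55 + 39 = 754.

754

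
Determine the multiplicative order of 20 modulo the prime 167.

166

The order of 20 must divide p − 1 = 166 = 2 · 83.
Divisors: 1, 2, 83, 166.
Check each in increasing order: 20^1 ≡ 20;  20^2 ≡ 66;  20^83 ≡ 166;  20^166 ≡ 1.
Smallest exponent giving 1 is 166.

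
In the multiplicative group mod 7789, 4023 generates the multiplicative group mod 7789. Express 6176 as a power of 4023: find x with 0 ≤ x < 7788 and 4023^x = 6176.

Baby-step giant-step with m = ceil(sqrt(7788)) = 89.
Baby table (4023^j mod 7789 for j=0..88):
  0:1  1:4023  2:6776  3:6137  4:5810  5:6630  6:2954  7:5717
  8:6363  9:3695  10:3573  11:3474  12:2436  13:1466  14:1445  15:2641
  16:547  17:4083  18:6697  19:7669  20:158  21:4725  22:3515  23:3810
  24:6667  25:3814  26:7181  27:7551  28:573  29:7424  30:3726  31:3662
  32:3227  33:5747  34:2429  35:4461  36:747  37:6416  38:6611  39:4407
  40:1597  41:6595  42:2351  43:2227  44:1871  45:2859  46:5193  47:1341
  48:4855  49:4642  50:4533  51:2210  52:3581  53:4502  54:2121  55:3828
  56:1191  57:1158  58:812  59:3085  60:3078  61:6073  62:5375  63:1361
  64:7425  65:7749  66:2649  67:1575  68:3768  69:1270  70:7415  71:6464
  72:4990  73:2517  74:191  75:5071  76:1242  77:3817  78:3672  79:4512
  80:3406  81:1487  82:249  83:4735  84:4800  85:1469  86:5725  87:7391
  88:3380
Giant step factor: 4023^(-89) ≡ 710 (mod 7789).
Scan 6176·710^i mod 7789 for i = 0, 1, …:
  i=0: 6176   i=1: 7542   i=2: 3777   i=3: 2254
  i=4: 3595   i=5: 5447   i=6: 4026   i=7: 7686
  i=8: 4760   i=9: 6963     …   i=41: 1600
  i=42: 6595
Match at i=42, j=41: x = 42·89 + 41 = 3779.

3779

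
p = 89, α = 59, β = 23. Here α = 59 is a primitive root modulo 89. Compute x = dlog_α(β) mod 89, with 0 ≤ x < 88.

Baby-step giant-step with m = ceil(sqrt(88)) = 10.
Baby table (59^j mod 89 for j=0..9):
  0:1  1:59  2:10  3:56  4:11  5:26  6:21  7:82
  8:32  9:19
Giant step factor: 59^(-10) ≡ 42 (mod 89).
Scan 23·42^i mod 89 for i = 0, 1, …:
  i=0: 23   i=1: 76   i=2: 77   i=3: 30
  i=4: 14   i=5: 54   i=6: 43   i=7: 26
Match at i=7, j=5: x = 7·10 + 5 = 75.

75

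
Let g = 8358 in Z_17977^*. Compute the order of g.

5992

The order of 8358 must divide p − 1 = 17976 = 2^3 · 3 · 7 · 107.
Divisors: 1, 2, 3, 4, 6, 7, 8, 12, 14, 21, 24, 28, 42, 56, 84, 107, 168, 214, 321, 428, 642, 749, 856, 1284, 1498, 2247, 2568, 2996, 4494, 5992, 8988, 17976.
Check each in increasing order: 8358^1 ≡ 8358;  8358^2 ≡ 15519;  8358^3 ≡ 3747;  8358^4 ≡ 1492;  8358^6 ≡ 17949;  8358^7 ≡ 17654;  8358^8 ≡ 14893;  8358^12 ≡ 784;  8358^14 ≡ 14444;  8358^21 ≡ 8608;  8358^24 ≡ 3438;  8358^28 ≡ 6051;  8358^42 ≡ 14447;  8358^56 ≡ 13429;  8358^84 ≡ 2839;  8358^107 ≡ 7814;  8358^168 ≡ 6225;  8358^214 ≡ 8704;  8358^321 ≡ 6065;  8358^428 ≡ 4538;  8358^642 ≡ 3283;  8358^749 ≡ 183;  8358^856 ≡ 9779;  8358^1284 ≡ 9866;  8358^1498 ≡ 15512;  8358^2247 ≡ 16307;  8358^2568 ≡ 10478;  8358^2996 ≡ 17976;  8358^4494 ≡ 2465;  8358^5992 ≡ 1.
Smallest exponent giving 1 is 5992.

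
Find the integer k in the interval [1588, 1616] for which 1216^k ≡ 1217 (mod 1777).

Compute 1216^1588 mod 1777 = 1217, then multiply by 1216 repeatedly:
  1216^1588=1217
Found 1217 at exponent 1588.

1588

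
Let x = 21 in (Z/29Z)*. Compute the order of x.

28

The order of 21 must divide p − 1 = 28 = 2^2 · 7.
Divisors: 1, 2, 4, 7, 14, 28.
Check each in increasing order: 21^1 ≡ 21;  21^2 ≡ 6;  21^4 ≡ 7;  21^7 ≡ 12;  21^14 ≡ 28;  21^28 ≡ 1.
Smallest exponent giving 1 is 28.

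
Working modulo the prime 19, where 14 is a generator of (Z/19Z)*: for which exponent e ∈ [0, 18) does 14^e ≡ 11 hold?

12

Successive powers of 14 modulo 19:
  14^0=1  14^1=14  14^2=6  14^3=8  14^4=17  14^5=10
  14^6=7  14^7=3  14^8=4  14^9=18  14^10=5  14^11=13
  14^12=11
So 14^12 ≡ 11 (mod 19), giving e = 12.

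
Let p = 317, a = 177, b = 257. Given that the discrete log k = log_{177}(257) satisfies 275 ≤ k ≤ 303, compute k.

Compute 177^275 mod 317 = 111, then multiply by 177 repeatedly:
  177^275=111  177^276=310  177^277=29  177^278=61  177^279=19
  177^280=193  177^281=242  177^282=39  177^283=246  177^284=113
  177^285=30  177^286=238  177^287=282  177^288=145  177^289=305
  177^290=95  177^291=14  177^292=259  177^293=195  177^294=279
  177^295=248  177^296=150  177^297=239  177^298=142  177^299=91
  177^300=257
Found 257 at exponent 300.

300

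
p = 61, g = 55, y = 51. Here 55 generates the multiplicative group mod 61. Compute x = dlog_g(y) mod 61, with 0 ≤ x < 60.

29

Baby-step giant-step with m = ceil(sqrt(60)) = 8.
Baby table (55^j mod 61 for j=0..7):
  0:1  1:55  2:36  3:28  4:15  5:32  6:52  7:54
Giant step factor: 55^(-8) ≡ 16 (mod 61).
Scan 51·16^i mod 61 for i = 0, 1, …:
  i=0: 51   i=1: 23   i=2: 2   i=3: 32
Match at i=3, j=5: x = 3·8 + 5 = 29.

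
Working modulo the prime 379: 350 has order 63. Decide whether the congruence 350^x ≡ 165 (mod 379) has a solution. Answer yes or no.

yes

165 ∈ ⟨350⟩ iff 165^63 ≡ 1 (mod 379), since |⟨350⟩| = 63.
165^63 mod 379 = 1.
Since 1 = 1, 165 lies in the subgroup.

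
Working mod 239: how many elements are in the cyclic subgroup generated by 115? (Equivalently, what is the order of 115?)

The order of 115 must divide p − 1 = 238 = 2 · 7 · 17.
Divisors: 1, 2, 7, 14, 17, 34, 119, 238.
Check each in increasing order: 115^1 ≡ 115;  115^2 ≡ 80;  115^7 ≡ 199;  115^14 ≡ 166;  115^17 ≡ 229;  115^34 ≡ 100;  115^119 ≡ 238;  115^238 ≡ 1.
Smallest exponent giving 1 is 238.

238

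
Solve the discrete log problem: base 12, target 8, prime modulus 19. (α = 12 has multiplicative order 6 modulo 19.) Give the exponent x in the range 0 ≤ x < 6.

Successive powers of 12 modulo 19:
  12^0=1  12^1=12  12^2=11  12^3=18  12^4=7  12^5=8
So 12^5 ≡ 8 (mod 19), giving x = 5.

5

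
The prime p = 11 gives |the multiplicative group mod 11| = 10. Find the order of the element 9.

5

The order of 9 must divide p − 1 = 10 = 2 · 5.
Divisors: 1, 2, 5, 10.
Check each in increasing order: 9^1 ≡ 9;  9^2 ≡ 4;  9^5 ≡ 1.
Smallest exponent giving 1 is 5.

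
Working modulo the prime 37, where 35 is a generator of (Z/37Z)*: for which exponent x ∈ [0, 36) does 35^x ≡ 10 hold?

Successive powers of 35 modulo 37:
  35^0=1  35^1=35  35^2=4  35^3=29  35^4=16  35^5=5
  35^6=27  35^7=20  35^8=34  35^9=6  35^10=25  35^11=24
  35^12=26  35^13=22  35^14=30  35^15=14  35^16=9  35^17=19
  35^18=36  35^19=2  35^20=33  35^21=8  35^22=21  35^23=32
  35^24=10
So 35^24 ≡ 10 (mod 37), giving x = 24.

24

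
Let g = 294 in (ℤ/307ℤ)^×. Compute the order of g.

153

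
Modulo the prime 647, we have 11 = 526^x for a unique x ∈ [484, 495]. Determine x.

Compute 526^484 mod 647 = 294, then multiply by 526 repeatedly:
  526^484=294  526^485=11
Found 11 at exponent 485.

485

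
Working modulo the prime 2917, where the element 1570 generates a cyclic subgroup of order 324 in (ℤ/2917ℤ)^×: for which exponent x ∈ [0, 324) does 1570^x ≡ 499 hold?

157

Baby-step giant-step with m = ceil(sqrt(324)) = 18.
Baby table (1570^j mod 2917 for j=0..17):
  0:1  1:1570  2:35  3:2444  4:1225  5:947  6:2037  7:1058
  8:1287  9:2026  10:1290  11:902  12:1395  13:2400  14:2153  15:2324
  16:2430  17:2581
Giant step factor: 1570^(-18) ≡ 300 (mod 2917).
Scan 499·300^i mod 2917 for i = 0, 1, …:
  i=0: 499   i=1: 933   i=2: 2785   i=3: 1238
  i=4: 941   i=5: 2268   i=6: 739   i=7: 8
  i=8: 2400
Match at i=8, j=13: x = 8·18 + 13 = 157.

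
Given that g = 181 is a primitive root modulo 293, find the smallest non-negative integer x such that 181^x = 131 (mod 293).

233

Baby-step giant-step with m = ceil(sqrt(292)) = 18.
Baby table (181^j mod 293 for j=0..17):
  0:1  1:181  2:238  3:7  4:95  5:201  6:49  7:79
  8:235  9:50  10:260  11:180  12:57  13:62  14:88  15:106
  16:141  17:30
Giant step factor: 181^(-18) ≡ 216 (mod 293).
Scan 131·216^i mod 293 for i = 0, 1, …:
  i=0: 131   i=1: 168   i=2: 249   i=3: 165
  i=4: 187   i=5: 251   i=6: 11   i=7: 32
  i=8: 173   i=9: 157   i=10: 217   i=11: 285
  i=12: 30
Match at i=12, j=17: x = 12·18 + 17 = 233.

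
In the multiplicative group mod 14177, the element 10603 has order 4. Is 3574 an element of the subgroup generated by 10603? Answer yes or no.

3574 ∈ ⟨10603⟩ iff 3574^4 ≡ 1 (mod 14177), since |⟨10603⟩| = 4.
3574^4 mod 14177 = 1.
Since 1 = 1, 3574 lies in the subgroup.

yes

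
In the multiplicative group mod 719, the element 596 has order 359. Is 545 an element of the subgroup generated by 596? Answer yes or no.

545 ∈ ⟨596⟩ iff 545^359 ≡ 1 (mod 719), since |⟨596⟩| = 359.
545^359 mod 719 = 718.
Since 718 ≠ 1, 545 does not lie in the subgroup.

no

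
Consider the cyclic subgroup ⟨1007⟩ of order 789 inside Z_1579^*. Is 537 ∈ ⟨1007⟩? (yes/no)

yes

537 ∈ ⟨1007⟩ iff 537^789 ≡ 1 (mod 1579), since |⟨1007⟩| = 789.
537^789 mod 1579 = 1.
Since 1 = 1, 537 lies in the subgroup.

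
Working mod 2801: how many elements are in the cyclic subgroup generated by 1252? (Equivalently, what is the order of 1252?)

1400

The order of 1252 must divide p − 1 = 2800 = 2^4 · 5^2 · 7.
Divisors: 1, 2, 4, 5, 7, 8, 10, 14, 16, 20, 25, 28, 35, 40, 50, 56, 70, 80, 100, 112, 140, 175, 200, 280, 350, 400, 560, 700, 1400, 2800.
Check each in increasing order: 1252^1 ≡ 1252;  1252^2 ≡ 1745;  1252^4 ≡ 338;  1252^5 ≡ 225;  1252^7 ≡ 485;  1252^8 ≡ 2204;  1252^10 ≡ 207;  1252^14 ≡ 2742;  1252^16 ≡ 682;  1252^20 ≡ 834;  1252^25 ≡ 2784;  1252^28 ≡ 680;  1252^35 ≡ 2083;  1252^40 ≡ 908;  1252^50 ≡ 289;  1252^56 ≡ 235;  1252^70 ≡ 140;  1252^80 ≡ 970;  1252^100 ≡ 2292;  1252^112 ≡ 2006;  1252^140 ≡ 2794;  1252^175 ≡ 2225;  1252^200 ≡ 1389;  1252^280 ≡ 49;  1252^350 ≡ 1258;  1252^400 ≡ 2233;  1252^560 ≡ 2401;  1252^700 ≡ 2800;  1252^1400 ≡ 1.
Smallest exponent giving 1 is 1400.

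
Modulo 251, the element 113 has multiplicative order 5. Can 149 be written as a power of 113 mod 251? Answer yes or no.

yes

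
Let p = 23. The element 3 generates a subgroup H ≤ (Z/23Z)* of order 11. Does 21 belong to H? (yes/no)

no

⟨3⟩ has order 11; its elements mod 23 are {1, 2, 3, 4, 6, 8, 9, 12, 13, 16, 18}.
21 is not in this set.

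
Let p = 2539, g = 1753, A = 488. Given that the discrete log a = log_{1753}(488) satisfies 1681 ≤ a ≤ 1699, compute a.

1698

Compute 1753^1681 mod 2539 = 556, then multiply by 1753 repeatedly:
  1753^1681=556  1753^1682=2231  1753^1683=883  1753^1684=1648  1753^1685=2101
  1753^1686=1503  1753^1687=1816  1753^1688=2081  1753^1689=1989  1753^1690=670
  1753^1691=1492  1753^1692=306  1753^1693=689  1753^1694=1792  1753^1695=633
  1753^1696=106  1753^1697=471  1753^1698=488
Found 488 at exponent 1698.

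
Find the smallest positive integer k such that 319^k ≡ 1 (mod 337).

84

The order of 319 must divide p − 1 = 336 = 2^4 · 3 · 7.
Divisors: 1, 2, 3, 4, 6, 7, 8, 12, 14, 16, 21, 24, 28, 42, 48, 56, 84, 112, 168, 336.
Check each in increasing order: 319^1 ≡ 319;  319^2 ≡ 324;  319^3 ≡ 234;  319^4 ≡ 169;  319^6 ≡ 162;  319^7 ≡ 117;  319^8 ≡ 253;  319^12 ≡ 295;  319^14 ≡ 209;  319^16 ≡ 316;  319^21 ≡ 189;  319^24 ≡ 79;  319^28 ≡ 208;  319^42 ≡ 336;  319^48 ≡ 175;  319^56 ≡ 128;  319^84 ≡ 1.
Smallest exponent giving 1 is 84.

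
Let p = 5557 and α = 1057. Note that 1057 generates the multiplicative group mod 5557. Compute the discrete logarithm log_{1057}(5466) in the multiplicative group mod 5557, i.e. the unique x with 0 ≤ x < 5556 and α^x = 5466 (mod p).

Baby-step giant-step with m = ceil(sqrt(5556)) = 75.
Baby table (1057^j mod 5557 for j=0..74):
  0:1  1:1057  2:292  3:3009  4:1909  5:622  6:1728  7:3800
  8:4446  9:3757  10:3451  11:2315  12:1875  13:3583  14:2914  15:1520
  16:667  17:4837  18:269  19:926  20:750  21:3656  22:2277  23:608
  24:3601  25:5269  26:1219  27:4816  28:300  29:351  30:4245  31:2466
  32:329  33:3219  34:1599  35:815  36:120  37:4586  38:1698  39:5432
  40:1243  41:2399  42:1751  43:326  44:48  45:723  46:2902  47:5507
  48:2720  49:2071  50:5146  51:4576  52:2242  53:2512  54:4495  55:5537
  56:1088  57:5274  58:947  59:719  60:4231  61:4339  62:1798  63:5549
  64:2658  65:3221  66:3713  67:1399  68:581  69:2847  70:2942  71:3331
  72:3286  73:177  74:3708
Giant step factor: 1057^(-75) ≡ 2850 (mod 5557).
Scan 5466·2850^i mod 5557 for i = 0, 1, …:
  i=0: 5466   i=1: 1829   i=2: 184   i=3: 2042
  i=4: 1521   i=5: 390   i=6: 100   i=7: 1593
  i=8: 5538   i=9: 1420     …   i=30: 2264
  i=31: 723
Match at i=31, j=45: x = 31·75 + 45 = 2370.

2370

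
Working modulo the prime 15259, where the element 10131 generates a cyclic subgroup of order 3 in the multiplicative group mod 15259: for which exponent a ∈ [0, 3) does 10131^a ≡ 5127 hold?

2

Successive powers of 10131 modulo 15259:
  10131^0=1  10131^1=10131  10131^2=5127
So 10131^2 ≡ 5127 (mod 15259), giving a = 2.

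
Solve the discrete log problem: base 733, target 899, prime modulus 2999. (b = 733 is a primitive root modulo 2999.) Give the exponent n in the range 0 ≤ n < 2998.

Baby-step giant-step with m = ceil(sqrt(2998)) = 55.
Baby table (733^j mod 2999 for j=0..54):
  0:1  1:733  2:468  3:1158  4:97  5:2124  6:411  7:1363
  8:412  9:2096  10:880  11:255  12:977  13:2379  14:1388  15:743
  16:1800  17:2839  18:2680  19:95  20:658  21:2474  22:2046  23:218
  24:847  25:58  26:528  27:153  28:1186  29:2627  30:233  31:2845
  32:1080  33:2903  34:1608  35:57  36:2794  37:2684  38:28  39:2530
  40:1108  41:2434  42:2716  43:2491  44:2511  45:2176  46:2539  47:1707
  48:648  49:1142  50:365  51:634  52:2876  53:2810  54:2416
Giant step factor: 733^(-55) ≡ 2918 (mod 2999).
Scan 899·2918^i mod 2999 for i = 0, 1, …:
  i=0: 899   i=1: 2156   i=2: 2305   i=3: 2232
  i=4: 2147   i=5: 35   i=6: 164   i=7: 1711
  i=8: 2362   i=9: 614     …   i=18: 2968
  i=19: 2511
Match at i=19, j=44: n = 19·55 + 44 = 1089.

1089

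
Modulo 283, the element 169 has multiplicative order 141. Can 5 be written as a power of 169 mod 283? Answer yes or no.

5 ∈ ⟨169⟩ iff 5^141 ≡ 1 (mod 283), since |⟨169⟩| = 141.
5^141 mod 283 = 282.
Since 282 ≠ 1, 5 does not lie in the subgroup.

no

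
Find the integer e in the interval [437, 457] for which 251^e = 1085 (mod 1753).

Compute 251^437 mod 1753 = 67, then multiply by 251 repeatedly:
  251^437=67  251^438=1040  251^439=1596  251^440=912  251^441=1022
  251^442=584  251^443=1085
Found 1085 at exponent 443.

443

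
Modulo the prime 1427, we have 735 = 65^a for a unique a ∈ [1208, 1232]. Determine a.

1211

Compute 65^1208 mod 1427 = 974, then multiply by 65 repeatedly:
  65^1208=974  65^1209=522  65^1210=1109  65^1211=735
Found 735 at exponent 1211.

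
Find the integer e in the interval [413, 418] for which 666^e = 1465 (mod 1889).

415

Compute 666^413 mod 1889 = 1143, then multiply by 666 repeatedly:
  666^413=1143  666^414=1860  666^415=1465
Found 1465 at exponent 415.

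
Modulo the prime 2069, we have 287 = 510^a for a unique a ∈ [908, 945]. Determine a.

Compute 510^908 mod 2069 = 499, then multiply by 510 repeatedly:
  510^908=499  510^909=3  510^910=1530  510^911=287
Found 287 at exponent 911.

911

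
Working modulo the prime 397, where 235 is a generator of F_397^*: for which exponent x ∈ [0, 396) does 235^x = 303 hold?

Baby-step giant-step with m = ceil(sqrt(396)) = 20.
Baby table (235^j mod 397 for j=0..19):
  0:1  1:235  2:42  3:342  4:176  5:72  6:246  7:245
  8:10  9:365  10:23  11:244  12:172  13:323  14:78  15:68
  16:100  17:77  18:230  19:58
Giant step factor: 235^(-20) ≡ 394 (mod 397).
Scan 303·394^i mod 397 for i = 0, 1, …:
  i=0: 303   i=1: 282   i=2: 345   i=3: 156
  i=4: 326   i=5: 213   i=6: 155   i=7: 329
  i=8: 204   i=9: 182     …   i=16: 157
  i=17: 323
Match at i=17, j=13: x = 17·20 + 13 = 353.

353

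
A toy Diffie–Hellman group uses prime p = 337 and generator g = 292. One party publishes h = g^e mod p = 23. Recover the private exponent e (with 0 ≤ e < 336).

Baby-step giant-step with m = ceil(sqrt(336)) = 19.
Baby table (292^j mod 337 for j=0..18):
  0:1  1:292  2:3  3:202  4:9  5:269  6:27  7:133
  8:81  9:62  10:243  11:186  12:55  13:221  14:165  15:326
  16:158  17:304  18:137
Giant step factor: 292^(-19) ≡ 177 (mod 337).
Scan 23·177^i mod 337 for i = 0, 1, …:
  i=0: 23   i=1: 27
Match at i=1, j=6: e = 1·19 + 6 = 25.

25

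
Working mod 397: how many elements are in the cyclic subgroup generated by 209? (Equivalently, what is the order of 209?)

99

The order of 209 must divide p − 1 = 396 = 2^2 · 3^2 · 11.
Divisors: 1, 2, 3, 4, 6, 9, 11, 12, 18, 22, 33, 36, 44, 66, 99, 132, 198, 396.
Check each in increasing order: 209^1 ≡ 209;  209^2 ≡ 11;  209^3 ≡ 314;  209^4 ≡ 121;  209^6 ≡ 140;  209^9 ≡ 290;  209^11 ≡ 14;  209^12 ≡ 147;  209^18 ≡ 333;  209^22 ≡ 196;  209^33 ≡ 362;  209^36 ≡ 126;  209^44 ≡ 304;  209^66 ≡ 34;  209^99 ≡ 1.
Smallest exponent giving 1 is 99.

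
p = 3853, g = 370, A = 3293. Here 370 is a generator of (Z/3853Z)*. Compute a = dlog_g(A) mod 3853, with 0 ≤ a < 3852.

3010

Baby-step giant-step with m = ceil(sqrt(3852)) = 63.
Baby table (370^j mod 3853 for j=0..62):
  0:1  1:370  2:2045  3:1462  4:1520  5:3715  6:2882  7:2912
  8:2453  9:2155  10:3632  11:2996  12:2709  13:550  14:3144  15:3527
  16:2676  17:3752  18:1160  19:1517  20:2605  21:600  22:2379  23:1746
  24:2569  25:2692  26:1966  27:3056  28:1791  29:3807  30:2245  31:2255
  32:2102  33:3287  34:2495  35:2283  36:903  37:2752  38:1048  39:2460
  40:892  41:2535  42:1671  43:1790  44:3437  45:200  46:793  47:582
  48:3425  49:3466  50:3224  51:2303  52:597  53:1269  54:3317  55:2036
  56:1985  57:2380  58:2116  59:761  60:301  61:3486  62:2918
Giant step factor: 370^(-63) ≡ 390 (mod 3853).
Scan 3293·390^i mod 3853 for i = 0, 1, …:
  i=0: 3293   i=1: 1221   i=2: 2271   i=3: 3353
  i=4: 1503   i=5: 514   i=6: 104   i=7: 2030
  i=8: 1835   i=9: 2845     …   i=46: 2459
  i=47: 3466
Match at i=47, j=49: a = 47·63 + 49 = 3010.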